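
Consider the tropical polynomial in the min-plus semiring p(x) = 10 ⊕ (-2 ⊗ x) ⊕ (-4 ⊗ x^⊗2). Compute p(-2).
p(-2) = -8

A tropical monomial a ⊗ x^⊗i evaluates to a + i · x. Evaluating each term at x = -2:
  Term 0 contributes 10 + 0 · -2 = 10
  Term 1 contributes -2 + 1 · -2 = -4
  Term 2 contributes -4 + 2 · -2 = -8
p(-2) = ⊕ of these = min[10, -4, -8] = -8.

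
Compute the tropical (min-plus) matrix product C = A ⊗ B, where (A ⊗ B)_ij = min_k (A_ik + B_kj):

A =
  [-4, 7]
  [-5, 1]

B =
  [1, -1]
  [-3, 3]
A ⊗ B =
  [-3, -5]
  [-4, -6]

Apply the min-plus product entry-by-entry:
  C[0][0] = min over k of (A[0][0] + B[0][0] = -4 + 1 = -3, A[0][1] + B[1][0] = 7 + -3 = 4) = -3 (attained at k = 0)
  C[0][1] = min over k of (A[0][0] + B[0][1] = -4 + -1 = -5, A[0][1] + B[1][1] = 7 + 3 = 10) = -5 (attained at k = 0)
  C[1][0] = min over k of (A[1][0] + B[0][0] = -5 + 1 = -4, A[1][1] + B[1][0] = 1 + -3 = -2) = -4 (attained at k = 0)
  C[1][1] = min over k of (A[1][0] + B[0][1] = -5 + -1 = -6, A[1][1] + B[1][1] = 1 + 3 = 4) = -6 (attained at k = 0)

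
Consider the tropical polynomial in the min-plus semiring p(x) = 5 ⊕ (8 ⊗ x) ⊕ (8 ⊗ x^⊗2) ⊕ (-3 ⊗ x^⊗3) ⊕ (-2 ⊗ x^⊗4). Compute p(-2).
p(-2) = -10

A tropical monomial a ⊗ x^⊗i evaluates to a + i · x. Evaluating each term at x = -2:
  Term 0 contributes 5 + 0 · -2 = 5
  Term 1 contributes 8 + 1 · -2 = 6
  Term 2 contributes 8 + 2 · -2 = 4
  Term 3 contributes -3 + 3 · -2 = -9
  Term 4 contributes -2 + 4 · -2 = -10
p(-2) = ⊕ of these = min[5, 6, 4, -9, -10] = -10.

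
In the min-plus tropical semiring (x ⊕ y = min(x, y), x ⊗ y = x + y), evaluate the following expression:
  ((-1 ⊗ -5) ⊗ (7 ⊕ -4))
((-1 ⊗ -5) ⊗ (7 ⊕ -4)) = -10

Expand innermost to outermost. Recall ⊕ takes the minimum of its arguments and ⊗ takes their sum. Working out the expression ((-1 ⊗ -5) ⊗ (7 ⊕ -4)) gives -10.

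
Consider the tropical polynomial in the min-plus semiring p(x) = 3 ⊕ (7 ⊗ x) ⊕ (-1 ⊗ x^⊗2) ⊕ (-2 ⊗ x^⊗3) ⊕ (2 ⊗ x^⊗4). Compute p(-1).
p(-1) = -5

A tropical monomial a ⊗ x^⊗i evaluates to a + i · x. Evaluating each term at x = -1:
  Term 0 contributes 3 + 0 · -1 = 3
  Term 1 contributes 7 + 1 · -1 = 6
  Term 2 contributes -1 + 2 · -1 = -3
  Term 3 contributes -2 + 3 · -1 = -5
  Term 4 contributes 2 + 4 · -1 = -2
p(-1) = ⊕ of these = min[3, 6, -3, -5, -2] = -5.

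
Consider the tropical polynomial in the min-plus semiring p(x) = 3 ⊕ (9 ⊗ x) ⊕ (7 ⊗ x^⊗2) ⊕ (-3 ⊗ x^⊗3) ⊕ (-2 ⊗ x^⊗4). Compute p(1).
p(1) = 0

A tropical monomial a ⊗ x^⊗i evaluates to a + i · x. Evaluating each term at x = 1:
  Term 0 contributes 3 + 0 · 1 = 3
  Term 1 contributes 9 + 1 · 1 = 10
  Term 2 contributes 7 + 2 · 1 = 9
  Term 3 contributes -3 + 3 · 1 = 0
  Term 4 contributes -2 + 4 · 1 = 2
p(1) = ⊕ of these = min[3, 10, 9, 0, 2] = 0.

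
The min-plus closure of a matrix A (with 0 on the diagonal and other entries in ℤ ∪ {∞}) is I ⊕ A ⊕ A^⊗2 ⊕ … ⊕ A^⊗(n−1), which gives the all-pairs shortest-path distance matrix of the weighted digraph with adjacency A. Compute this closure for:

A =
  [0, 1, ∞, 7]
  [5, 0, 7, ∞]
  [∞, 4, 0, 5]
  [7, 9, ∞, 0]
Closure =
  [0, 1, 8, 7]
  [5, 0, 7, 12]
  [9, 4, 0, 5]
  [7, 8, 15, 0]

This is the Floyd-Warshall all-pairs shortest-path computation. For each intermediate vertex k = 0, 1, …, 3, update dist[i][j] ← min(dist[i][j], dist[i][k] + dist[k][j]). The final matrix gives, for each (i, j), the minimum total weight of any directed path from i to j (possibly empty when i = j).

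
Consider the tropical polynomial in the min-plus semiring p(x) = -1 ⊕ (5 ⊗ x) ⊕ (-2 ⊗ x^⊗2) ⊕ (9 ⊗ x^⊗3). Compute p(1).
p(1) = -1

A tropical monomial a ⊗ x^⊗i evaluates to a + i · x. Evaluating each term at x = 1:
  Term 0 contributes -1 + 0 · 1 = -1
  Term 1 contributes 5 + 1 · 1 = 6
  Term 2 contributes -2 + 2 · 1 = 0
  Term 3 contributes 9 + 3 · 1 = 12
p(1) = ⊕ of these = min[-1, 6, 0, 12] = -1.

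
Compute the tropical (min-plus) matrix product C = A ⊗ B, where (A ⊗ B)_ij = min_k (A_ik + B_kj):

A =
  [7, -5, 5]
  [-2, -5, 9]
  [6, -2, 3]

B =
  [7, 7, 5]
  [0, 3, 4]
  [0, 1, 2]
A ⊗ B =
  [-5, -2, -1]
  [-5, -2, -1]
  [-2, 1, 2]

Apply the min-plus product entry-by-entry:
  C[0][0] = min over k of (A[0][0] + B[0][0] = 7 + 7 = 14, A[0][1] + B[1][0] = -5 + 0 = -5, A[0][2] + B[2][0] = 5 + 0 = 5) = -5 (attained at k = 1)
  C[0][1] = min over k of (A[0][0] + B[0][1] = 7 + 7 = 14, A[0][1] + B[1][1] = -5 + 3 = -2, A[0][2] + B[2][1] = 5 + 1 = 6) = -2 (attained at k = 1)
  C[0][2] = min over k of (A[0][0] + B[0][2] = 7 + 5 = 12, A[0][1] + B[1][2] = -5 + 4 = -1, A[0][2] + B[2][2] = 5 + 2 = 7) = -1 (attained at k = 1)
  C[1][0] = min over k of (A[1][0] + B[0][0] = -2 + 7 = 5, A[1][1] + B[1][0] = -5 + 0 = -5, A[1][2] + B[2][0] = 9 + 0 = 9) = -5 (attained at k = 1)
  C[1][1] = min over k of (A[1][0] + B[0][1] = -2 + 7 = 5, A[1][1] + B[1][1] = -5 + 3 = -2, A[1][2] + B[2][1] = 9 + 1 = 10) = -2 (attained at k = 1)
  C[1][2] = min over k of (A[1][0] + B[0][2] = -2 + 5 = 3, A[1][1] + B[1][2] = -5 + 4 = -1, A[1][2] + B[2][2] = 9 + 2 = 11) = -1 (attained at k = 1)
  C[2][0] = min over k of (A[2][0] + B[0][0] = 6 + 7 = 13, A[2][1] + B[1][0] = -2 + 0 = -2, A[2][2] + B[2][0] = 3 + 0 = 3) = -2 (attained at k = 1)
  C[2][1] = min over k of (A[2][0] + B[0][1] = 6 + 7 = 13, A[2][1] + B[1][1] = -2 + 3 = 1, A[2][2] + B[2][1] = 3 + 1 = 4) = 1 (attained at k = 1)
  C[2][2] = min over k of (A[2][0] + B[0][2] = 6 + 5 = 11, A[2][1] + B[1][2] = -2 + 4 = 2, A[2][2] + B[2][2] = 3 + 2 = 5) = 2 (attained at k = 1)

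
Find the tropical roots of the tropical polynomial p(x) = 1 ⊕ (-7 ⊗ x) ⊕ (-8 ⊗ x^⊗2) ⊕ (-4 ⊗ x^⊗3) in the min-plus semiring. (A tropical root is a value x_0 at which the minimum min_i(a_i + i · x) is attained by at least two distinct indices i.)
Roots: {-4, 1, 8}

Each tropical root is a break point of the lower envelope of the lines y = a_i + i · x (there are 4 lines, with slopes 0, 1, ..., 3). Only the lines that attain the minimum somewhere contribute to roots; other lines are dominated. Here the surviving (envelope) indices are i = 3, i = 2, i = 1, i = 0.
Intersections between consecutive envelope lines give the roots: for adjacent envelope indices i < j the intersection is x = (a_i − a_j) / (j − i). Reading off the sorted break points: {-4, 1, 8}.
Verification: at each break x_0, at least two indices attain the minimum of min_i(a_i + i · x_0).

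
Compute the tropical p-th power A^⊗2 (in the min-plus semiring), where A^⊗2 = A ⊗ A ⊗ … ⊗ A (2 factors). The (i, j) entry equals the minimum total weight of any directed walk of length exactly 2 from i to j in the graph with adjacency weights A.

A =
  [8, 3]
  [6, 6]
A^⊗2 =
  [9, 9]
  [12, 9]

Each entry (A^⊗2)_ij equals the minimum over all length-2 walks i = v_0 → v_1 → … → v_2 = j of Σ_t A[v_t][v_{t+1}]. For example, for (i, j) = (0, 1) we minimise over 2 possible intermediate vertex sequences; the minimum is 9, attained along the walk 0 → 1 → 1.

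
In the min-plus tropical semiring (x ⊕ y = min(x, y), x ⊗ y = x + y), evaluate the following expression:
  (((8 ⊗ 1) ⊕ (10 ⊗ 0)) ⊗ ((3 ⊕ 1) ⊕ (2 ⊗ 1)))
(((8 ⊗ 1) ⊕ (10 ⊗ 0)) ⊗ ((3 ⊕ 1) ⊕ (2 ⊗ 1))) = 10

Expand innermost to outermost. Recall ⊕ takes the minimum of its arguments and ⊗ takes their sum. Working out the expression (((8 ⊗ 1) ⊕ (10 ⊗ 0)) ⊗ ((3 ⊕ 1) ⊕ (2 ⊗ 1))) gives 10.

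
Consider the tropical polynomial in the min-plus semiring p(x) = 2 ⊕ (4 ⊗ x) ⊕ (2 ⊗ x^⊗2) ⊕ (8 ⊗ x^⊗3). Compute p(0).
p(0) = 2

A tropical monomial a ⊗ x^⊗i evaluates to a + i · x. Evaluating each term at x = 0:
  Term 0 contributes 2 + 0 · 0 = 2
  Term 1 contributes 4 + 1 · 0 = 4
  Term 2 contributes 2 + 2 · 0 = 2
  Term 3 contributes 8 + 3 · 0 = 8
p(0) = ⊕ of these = min[2, 4, 2, 8] = 2.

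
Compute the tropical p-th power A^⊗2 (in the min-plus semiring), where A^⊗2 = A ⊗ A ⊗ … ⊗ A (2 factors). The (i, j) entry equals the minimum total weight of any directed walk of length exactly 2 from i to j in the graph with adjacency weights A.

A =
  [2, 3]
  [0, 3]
A^⊗2 =
  [3, 5]
  [2, 3]

Each entry (A^⊗2)_ij equals the minimum over all length-2 walks i = v_0 → v_1 → … → v_2 = j of Σ_t A[v_t][v_{t+1}]. For example, for (i, j) = (0, 1) we minimise over 2 possible intermediate vertex sequences; the minimum is 5, attained along the walk 0 → 0 → 1.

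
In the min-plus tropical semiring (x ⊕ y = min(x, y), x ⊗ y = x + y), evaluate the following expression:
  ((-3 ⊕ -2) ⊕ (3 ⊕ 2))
((-3 ⊕ -2) ⊕ (3 ⊕ 2)) = -3

Expand innermost to outermost. Recall ⊕ takes the minimum of its arguments and ⊗ takes their sum. Working out the expression ((-3 ⊕ -2) ⊕ (3 ⊕ 2)) gives -3.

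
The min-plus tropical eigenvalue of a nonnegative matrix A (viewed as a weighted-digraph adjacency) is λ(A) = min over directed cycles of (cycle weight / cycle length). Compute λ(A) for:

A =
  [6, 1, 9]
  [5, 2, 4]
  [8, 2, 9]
λ(A) = 2

Enumerate directed cycles and compute their means (weight / length). Sample:
  cycle 0 → 0: weight = 6, length = 1, mean = 6/1 ≈ 6.000
  cycle 1 → 1: weight = 2, length = 1, mean = 2/1 ≈ 2.000
  cycle 2 → 2: weight = 9, length = 1, mean = 9/1 ≈ 9.000
  cycle 0 → 1 → 0: weight = 6, length = 2, mean = 6/2 ≈ 3.000
  cycle 0 → 2 → 0: weight = 17, length = 2, mean = 17/2 ≈ 8.500
  cycle 1 → 0 → 1: weight = 6, length = 2, mean = 6/2 ≈ 3.000
Minimum mean = 2.000, attained e.g. along the cycle 1 → 1 with weight 2 and length 1. So λ(A) = 2/1 = 2.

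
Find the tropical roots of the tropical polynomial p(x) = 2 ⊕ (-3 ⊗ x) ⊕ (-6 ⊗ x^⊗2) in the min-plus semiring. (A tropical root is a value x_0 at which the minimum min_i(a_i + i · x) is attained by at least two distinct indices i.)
Roots: {3, 5}

Each tropical root is a break point of the lower envelope of the lines y = a_i + i · x (there are 3 lines, with slopes 0, 1, ..., 2). Only the lines that attain the minimum somewhere contribute to roots; other lines are dominated. Here the surviving (envelope) indices are i = 2, i = 1, i = 0.
Intersections between consecutive envelope lines give the roots: for adjacent envelope indices i < j the intersection is x = (a_i − a_j) / (j − i). Reading off the sorted break points: {3, 5}.
Verification: at each break x_0, at least two indices attain the minimum of min_i(a_i + i · x_0).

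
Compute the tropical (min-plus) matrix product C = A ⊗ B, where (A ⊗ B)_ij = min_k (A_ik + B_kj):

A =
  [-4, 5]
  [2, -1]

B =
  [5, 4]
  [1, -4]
A ⊗ B =
  [1, 0]
  [0, -5]

Apply the min-plus product entry-by-entry:
  C[0][0] = min over k of (A[0][0] + B[0][0] = -4 + 5 = 1, A[0][1] + B[1][0] = 5 + 1 = 6) = 1 (attained at k = 0)
  C[0][1] = min over k of (A[0][0] + B[0][1] = -4 + 4 = 0, A[0][1] + B[1][1] = 5 + -4 = 1) = 0 (attained at k = 0)
  C[1][0] = min over k of (A[1][0] + B[0][0] = 2 + 5 = 7, A[1][1] + B[1][0] = -1 + 1 = 0) = 0 (attained at k = 1)
  C[1][1] = min over k of (A[1][0] + B[0][1] = 2 + 4 = 6, A[1][1] + B[1][1] = -1 + -4 = -5) = -5 (attained at k = 1)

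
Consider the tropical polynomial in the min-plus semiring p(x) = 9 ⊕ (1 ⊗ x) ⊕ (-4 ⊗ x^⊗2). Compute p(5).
p(5) = 6

A tropical monomial a ⊗ x^⊗i evaluates to a + i · x. Evaluating each term at x = 5:
  Term 0 contributes 9 + 0 · 5 = 9
  Term 1 contributes 1 + 1 · 5 = 6
  Term 2 contributes -4 + 2 · 5 = 6
p(5) = ⊕ of these = min[9, 6, 6] = 6.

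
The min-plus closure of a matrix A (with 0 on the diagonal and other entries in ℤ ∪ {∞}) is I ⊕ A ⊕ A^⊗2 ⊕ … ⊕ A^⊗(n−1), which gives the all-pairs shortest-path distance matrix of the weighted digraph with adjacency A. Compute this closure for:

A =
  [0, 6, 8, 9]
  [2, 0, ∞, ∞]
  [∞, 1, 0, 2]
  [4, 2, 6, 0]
Closure =
  [0, 6, 8, 9]
  [2, 0, 10, 11]
  [3, 1, 0, 2]
  [4, 2, 6, 0]

This is the Floyd-Warshall all-pairs shortest-path computation. For each intermediate vertex k = 0, 1, …, 3, update dist[i][j] ← min(dist[i][j], dist[i][k] + dist[k][j]). The final matrix gives, for each (i, j), the minimum total weight of any directed path from i to j (possibly empty when i = j).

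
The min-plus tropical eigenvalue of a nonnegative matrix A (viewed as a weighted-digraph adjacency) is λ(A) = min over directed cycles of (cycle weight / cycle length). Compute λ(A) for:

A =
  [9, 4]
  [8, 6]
λ(A) = 6

Enumerate directed cycles and compute their means (weight / length). Sample:
  cycle 0 → 0: weight = 9, length = 1, mean = 9/1 ≈ 9.000
  cycle 1 → 1: weight = 6, length = 1, mean = 6/1 ≈ 6.000
  cycle 0 → 1 → 0: weight = 12, length = 2, mean = 12/2 ≈ 6.000
  cycle 1 → 0 → 1: weight = 12, length = 2, mean = 12/2 ≈ 6.000
Minimum mean = 6.000, attained e.g. along the cycle 1 → 1 with weight 6 and length 1. So λ(A) = 6/1 = 6.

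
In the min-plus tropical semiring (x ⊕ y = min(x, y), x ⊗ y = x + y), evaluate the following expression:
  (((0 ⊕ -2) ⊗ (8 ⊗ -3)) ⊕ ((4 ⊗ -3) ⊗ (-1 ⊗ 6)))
(((0 ⊕ -2) ⊗ (8 ⊗ -3)) ⊕ ((4 ⊗ -3) ⊗ (-1 ⊗ 6))) = 3

Expand innermost to outermost. Recall ⊕ takes the minimum of its arguments and ⊗ takes their sum. Working out the expression (((0 ⊕ -2) ⊗ (8 ⊗ -3)) ⊕ ((4 ⊗ -3) ⊗ (-1 ⊗ 6))) gives 3.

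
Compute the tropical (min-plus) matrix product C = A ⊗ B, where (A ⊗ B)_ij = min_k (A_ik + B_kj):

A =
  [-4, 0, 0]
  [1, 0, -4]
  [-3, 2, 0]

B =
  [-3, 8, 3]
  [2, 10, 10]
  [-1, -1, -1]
A ⊗ B =
  [-7, -1, -1]
  [-5, -5, -5]
  [-6, -1, -1]

Apply the min-plus product entry-by-entry:
  C[0][0] = min over k of (A[0][0] + B[0][0] = -4 + -3 = -7, A[0][1] + B[1][0] = 0 + 2 = 2, A[0][2] + B[2][0] = 0 + -1 = -1) = -7 (attained at k = 0)
  C[0][1] = min over k of (A[0][0] + B[0][1] = -4 + 8 = 4, A[0][1] + B[1][1] = 0 + 10 = 10, A[0][2] + B[2][1] = 0 + -1 = -1) = -1 (attained at k = 2)
  C[0][2] = min over k of (A[0][0] + B[0][2] = -4 + 3 = -1, A[0][1] + B[1][2] = 0 + 10 = 10, A[0][2] + B[2][2] = 0 + -1 = -1) = -1 (attained at k = 0)
  C[1][0] = min over k of (A[1][0] + B[0][0] = 1 + -3 = -2, A[1][1] + B[1][0] = 0 + 2 = 2, A[1][2] + B[2][0] = -4 + -1 = -5) = -5 (attained at k = 2)
  C[1][1] = min over k of (A[1][0] + B[0][1] = 1 + 8 = 9, A[1][1] + B[1][1] = 0 + 10 = 10, A[1][2] + B[2][1] = -4 + -1 = -5) = -5 (attained at k = 2)
  C[1][2] = min over k of (A[1][0] + B[0][2] = 1 + 3 = 4, A[1][1] + B[1][2] = 0 + 10 = 10, A[1][2] + B[2][2] = -4 + -1 = -5) = -5 (attained at k = 2)
  C[2][0] = min over k of (A[2][0] + B[0][0] = -3 + -3 = -6, A[2][1] + B[1][0] = 2 + 2 = 4, A[2][2] + B[2][0] = 0 + -1 = -1) = -6 (attained at k = 0)
  C[2][1] = min over k of (A[2][0] + B[0][1] = -3 + 8 = 5, A[2][1] + B[1][1] = 2 + 10 = 12, A[2][2] + B[2][1] = 0 + -1 = -1) = -1 (attained at k = 2)
  C[2][2] = min over k of (A[2][0] + B[0][2] = -3 + 3 = 0, A[2][1] + B[1][2] = 2 + 10 = 12, A[2][2] + B[2][2] = 0 + -1 = -1) = -1 (attained at k = 2)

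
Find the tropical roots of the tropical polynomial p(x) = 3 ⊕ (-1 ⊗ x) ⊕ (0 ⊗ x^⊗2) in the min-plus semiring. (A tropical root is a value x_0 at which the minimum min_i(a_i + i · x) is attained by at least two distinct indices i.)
Roots: {-1, 4}

Each tropical root is a break point of the lower envelope of the lines y = a_i + i · x (there are 3 lines, with slopes 0, 1, ..., 2). Only the lines that attain the minimum somewhere contribute to roots; other lines are dominated. Here the surviving (envelope) indices are i = 2, i = 1, i = 0.
Intersections between consecutive envelope lines give the roots: for adjacent envelope indices i < j the intersection is x = (a_i − a_j) / (j − i). Reading off the sorted break points: {-1, 4}.
Verification: at each break x_0, at least two indices attain the minimum of min_i(a_i + i · x_0).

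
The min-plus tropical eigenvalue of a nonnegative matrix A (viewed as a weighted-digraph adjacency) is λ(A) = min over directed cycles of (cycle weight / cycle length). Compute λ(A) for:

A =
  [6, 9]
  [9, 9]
λ(A) = 6

Enumerate directed cycles and compute their means (weight / length). Sample:
  cycle 0 → 0: weight = 6, length = 1, mean = 6/1 ≈ 6.000
  cycle 1 → 1: weight = 9, length = 1, mean = 9/1 ≈ 9.000
  cycle 0 → 1 → 0: weight = 18, length = 2, mean = 18/2 ≈ 9.000
  cycle 1 → 0 → 1: weight = 18, length = 2, mean = 18/2 ≈ 9.000
Minimum mean = 6.000, attained e.g. along the cycle 0 → 0 with weight 6 and length 1. So λ(A) = 6/1 = 6.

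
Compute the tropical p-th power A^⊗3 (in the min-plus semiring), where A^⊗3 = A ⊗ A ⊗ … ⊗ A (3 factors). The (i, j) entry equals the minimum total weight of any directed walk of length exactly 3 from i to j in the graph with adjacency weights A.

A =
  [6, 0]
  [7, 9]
A^⊗3 =
  [13, 7]
  [14, 13]

Each entry (A^⊗3)_ij equals the minimum over all length-3 walks i = v_0 → v_1 → … → v_3 = j of Σ_t A[v_t][v_{t+1}]. For example, for (i, j) = (0, 1) we minimise over 4 possible intermediate vertex sequences; the minimum is 7, attained along the walk 0 → 1 → 0 → 1.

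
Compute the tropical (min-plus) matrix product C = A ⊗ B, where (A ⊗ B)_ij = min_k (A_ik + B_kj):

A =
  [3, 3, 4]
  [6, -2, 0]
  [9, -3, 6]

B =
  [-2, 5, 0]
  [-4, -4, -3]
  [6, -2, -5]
A ⊗ B =
  [-1, -1, -1]
  [-6, -6, -5]
  [-7, -7, -6]

Apply the min-plus product entry-by-entry:
  C[0][0] = min over k of (A[0][0] + B[0][0] = 3 + -2 = 1, A[0][1] + B[1][0] = 3 + -4 = -1, A[0][2] + B[2][0] = 4 + 6 = 10) = -1 (attained at k = 1)
  C[0][1] = min over k of (A[0][0] + B[0][1] = 3 + 5 = 8, A[0][1] + B[1][1] = 3 + -4 = -1, A[0][2] + B[2][1] = 4 + -2 = 2) = -1 (attained at k = 1)
  C[0][2] = min over k of (A[0][0] + B[0][2] = 3 + 0 = 3, A[0][1] + B[1][2] = 3 + -3 = 0, A[0][2] + B[2][2] = 4 + -5 = -1) = -1 (attained at k = 2)
  C[1][0] = min over k of (A[1][0] + B[0][0] = 6 + -2 = 4, A[1][1] + B[1][0] = -2 + -4 = -6, A[1][2] + B[2][0] = 0 + 6 = 6) = -6 (attained at k = 1)
  C[1][1] = min over k of (A[1][0] + B[0][1] = 6 + 5 = 11, A[1][1] + B[1][1] = -2 + -4 = -6, A[1][2] + B[2][1] = 0 + -2 = -2) = -6 (attained at k = 1)
  C[1][2] = min over k of (A[1][0] + B[0][2] = 6 + 0 = 6, A[1][1] + B[1][2] = -2 + -3 = -5, A[1][2] + B[2][2] = 0 + -5 = -5) = -5 (attained at k = 1)
  C[2][0] = min over k of (A[2][0] + B[0][0] = 9 + -2 = 7, A[2][1] + B[1][0] = -3 + -4 = -7, A[2][2] + B[2][0] = 6 + 6 = 12) = -7 (attained at k = 1)
  C[2][1] = min over k of (A[2][0] + B[0][1] = 9 + 5 = 14, A[2][1] + B[1][1] = -3 + -4 = -7, A[2][2] + B[2][1] = 6 + -2 = 4) = -7 (attained at k = 1)
  C[2][2] = min over k of (A[2][0] + B[0][2] = 9 + 0 = 9, A[2][1] + B[1][2] = -3 + -3 = -6, A[2][2] + B[2][2] = 6 + -5 = 1) = -6 (attained at k = 1)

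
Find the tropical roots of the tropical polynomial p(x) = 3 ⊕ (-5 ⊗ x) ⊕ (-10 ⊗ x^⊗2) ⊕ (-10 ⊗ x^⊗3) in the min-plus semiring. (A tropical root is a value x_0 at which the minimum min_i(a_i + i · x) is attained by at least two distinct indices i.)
Roots: {0, 5, 8}

Each tropical root is a break point of the lower envelope of the lines y = a_i + i · x (there are 4 lines, with slopes 0, 1, ..., 3). Only the lines that attain the minimum somewhere contribute to roots; other lines are dominated. Here the surviving (envelope) indices are i = 3, i = 2, i = 1, i = 0.
Intersections between consecutive envelope lines give the roots: for adjacent envelope indices i < j the intersection is x = (a_i − a_j) / (j − i). Reading off the sorted break points: {0, 5, 8}.
Verification: at each break x_0, at least two indices attain the minimum of min_i(a_i + i · x_0).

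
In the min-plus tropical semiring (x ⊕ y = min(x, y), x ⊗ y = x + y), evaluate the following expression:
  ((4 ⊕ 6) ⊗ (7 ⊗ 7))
((4 ⊕ 6) ⊗ (7 ⊗ 7)) = 18

Expand innermost to outermost. Recall ⊕ takes the minimum of its arguments and ⊗ takes their sum. Working out the expression ((4 ⊕ 6) ⊗ (7 ⊗ 7)) gives 18.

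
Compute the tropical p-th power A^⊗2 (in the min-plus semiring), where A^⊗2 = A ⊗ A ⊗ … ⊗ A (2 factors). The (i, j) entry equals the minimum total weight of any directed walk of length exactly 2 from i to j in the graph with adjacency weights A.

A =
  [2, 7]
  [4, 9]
A^⊗2 =
  [4, 9]
  [6, 11]

Each entry (A^⊗2)_ij equals the minimum over all length-2 walks i = v_0 → v_1 → … → v_2 = j of Σ_t A[v_t][v_{t+1}]. For example, for (i, j) = (0, 1) we minimise over 2 possible intermediate vertex sequences; the minimum is 9, attained along the walk 0 → 0 → 1.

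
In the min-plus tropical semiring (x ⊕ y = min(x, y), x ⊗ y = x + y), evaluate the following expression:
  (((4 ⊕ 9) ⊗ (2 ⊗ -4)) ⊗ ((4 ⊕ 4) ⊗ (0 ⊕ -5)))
(((4 ⊕ 9) ⊗ (2 ⊗ -4)) ⊗ ((4 ⊕ 4) ⊗ (0 ⊕ -5))) = 1

Expand innermost to outermost. Recall ⊕ takes the minimum of its arguments and ⊗ takes their sum. Working out the expression (((4 ⊕ 9) ⊗ (2 ⊗ -4)) ⊗ ((4 ⊕ 4) ⊗ (0 ⊕ -5))) gives 1.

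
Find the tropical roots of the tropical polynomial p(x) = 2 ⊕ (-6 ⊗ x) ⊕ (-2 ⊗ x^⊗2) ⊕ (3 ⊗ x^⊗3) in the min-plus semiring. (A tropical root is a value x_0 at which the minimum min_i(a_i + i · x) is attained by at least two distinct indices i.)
Roots: {-5, -4, 8}

Each tropical root is a break point of the lower envelope of the lines y = a_i + i · x (there are 4 lines, with slopes 0, 1, ..., 3). Only the lines that attain the minimum somewhere contribute to roots; other lines are dominated. Here the surviving (envelope) indices are i = 3, i = 2, i = 1, i = 0.
Intersections between consecutive envelope lines give the roots: for adjacent envelope indices i < j the intersection is x = (a_i − a_j) / (j − i). Reading off the sorted break points: {-5, -4, 8}.
Verification: at each break x_0, at least two indices attain the minimum of min_i(a_i + i · x_0).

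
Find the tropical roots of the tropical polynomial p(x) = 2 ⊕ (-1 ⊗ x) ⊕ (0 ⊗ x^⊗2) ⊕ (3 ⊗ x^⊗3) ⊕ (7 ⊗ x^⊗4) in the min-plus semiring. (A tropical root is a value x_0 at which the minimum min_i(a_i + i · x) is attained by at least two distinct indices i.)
Roots: {-4, -3, -1, 3}

Each tropical root is a break point of the lower envelope of the lines y = a_i + i · x (there are 5 lines, with slopes 0, 1, ..., 4). Only the lines that attain the minimum somewhere contribute to roots; other lines are dominated. Here the surviving (envelope) indices are i = 4, i = 3, i = 2, i = 1, i = 0.
Intersections between consecutive envelope lines give the roots: for adjacent envelope indices i < j the intersection is x = (a_i − a_j) / (j − i). Reading off the sorted break points: {-4, -3, -1, 3}.
Verification: at each break x_0, at least two indices attain the minimum of min_i(a_i + i · x_0).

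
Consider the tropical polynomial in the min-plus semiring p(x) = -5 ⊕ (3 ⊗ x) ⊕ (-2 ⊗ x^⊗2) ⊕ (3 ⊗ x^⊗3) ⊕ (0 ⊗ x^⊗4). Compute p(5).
p(5) = -5

A tropical monomial a ⊗ x^⊗i evaluates to a + i · x. Evaluating each term at x = 5:
  Term 0 contributes -5 + 0 · 5 = -5
  Term 1 contributes 3 + 1 · 5 = 8
  Term 2 contributes -2 + 2 · 5 = 8
  Term 3 contributes 3 + 3 · 5 = 18
  Term 4 contributes 0 + 4 · 5 = 20
p(5) = ⊕ of these = min[-5, 8, 8, 18, 20] = -5.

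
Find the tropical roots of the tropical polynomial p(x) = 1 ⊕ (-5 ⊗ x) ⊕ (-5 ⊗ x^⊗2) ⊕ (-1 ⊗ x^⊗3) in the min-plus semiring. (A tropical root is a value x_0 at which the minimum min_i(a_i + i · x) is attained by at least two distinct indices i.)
Roots: {-4, 0, 6}

Each tropical root is a break point of the lower envelope of the lines y = a_i + i · x (there are 4 lines, with slopes 0, 1, ..., 3). Only the lines that attain the minimum somewhere contribute to roots; other lines are dominated. Here the surviving (envelope) indices are i = 3, i = 2, i = 1, i = 0.
Intersections between consecutive envelope lines give the roots: for adjacent envelope indices i < j the intersection is x = (a_i − a_j) / (j − i). Reading off the sorted break points: {-4, 0, 6}.
Verification: at each break x_0, at least two indices attain the minimum of min_i(a_i + i · x_0).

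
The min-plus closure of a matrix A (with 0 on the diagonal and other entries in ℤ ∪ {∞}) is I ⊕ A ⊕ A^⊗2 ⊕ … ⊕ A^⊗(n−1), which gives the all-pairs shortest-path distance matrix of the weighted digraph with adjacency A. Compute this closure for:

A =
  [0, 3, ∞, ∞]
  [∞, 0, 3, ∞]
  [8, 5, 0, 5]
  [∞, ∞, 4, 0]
Closure =
  [0, 3, 6, 11]
  [11, 0, 3, 8]
  [8, 5, 0, 5]
  [12, 9, 4, 0]

This is the Floyd-Warshall all-pairs shortest-path computation. For each intermediate vertex k = 0, 1, …, 3, update dist[i][j] ← min(dist[i][j], dist[i][k] + dist[k][j]). The final matrix gives, for each (i, j), the minimum total weight of any directed path from i to j (possibly empty when i = j).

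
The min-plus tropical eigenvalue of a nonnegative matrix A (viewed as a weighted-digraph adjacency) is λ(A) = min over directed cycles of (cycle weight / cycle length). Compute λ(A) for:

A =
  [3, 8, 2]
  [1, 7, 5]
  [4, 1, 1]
λ(A) = 1

Enumerate directed cycles and compute their means (weight / length). Sample:
  cycle 0 → 0: weight = 3, length = 1, mean = 3/1 ≈ 3.000
  cycle 1 → 1: weight = 7, length = 1, mean = 7/1 ≈ 7.000
  cycle 2 → 2: weight = 1, length = 1, mean = 1/1 ≈ 1.000
  cycle 0 → 1 → 0: weight = 9, length = 2, mean = 9/2 ≈ 4.500
  cycle 0 → 2 → 0: weight = 6, length = 2, mean = 6/2 ≈ 3.000
  cycle 1 → 0 → 1: weight = 9, length = 2, mean = 9/2 ≈ 4.500
Minimum mean = 1.000, attained e.g. along the cycle 2 → 2 with weight 1 and length 1. So λ(A) = 1/1 = 1.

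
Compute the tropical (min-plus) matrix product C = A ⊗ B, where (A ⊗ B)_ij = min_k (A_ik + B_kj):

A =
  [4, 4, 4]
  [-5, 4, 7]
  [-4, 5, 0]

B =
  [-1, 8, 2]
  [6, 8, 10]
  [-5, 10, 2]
A ⊗ B =
  [-1, 12, 6]
  [-6, 3, -3]
  [-5, 4, -2]

Apply the min-plus product entry-by-entry:
  C[0][0] = min over k of (A[0][0] + B[0][0] = 4 + -1 = 3, A[0][1] + B[1][0] = 4 + 6 = 10, A[0][2] + B[2][0] = 4 + -5 = -1) = -1 (attained at k = 2)
  C[0][1] = min over k of (A[0][0] + B[0][1] = 4 + 8 = 12, A[0][1] + B[1][1] = 4 + 8 = 12, A[0][2] + B[2][1] = 4 + 10 = 14) = 12 (attained at k = 0)
  C[0][2] = min over k of (A[0][0] + B[0][2] = 4 + 2 = 6, A[0][1] + B[1][2] = 4 + 10 = 14, A[0][2] + B[2][2] = 4 + 2 = 6) = 6 (attained at k = 0)
  C[1][0] = min over k of (A[1][0] + B[0][0] = -5 + -1 = -6, A[1][1] + B[1][0] = 4 + 6 = 10, A[1][2] + B[2][0] = 7 + -5 = 2) = -6 (attained at k = 0)
  C[1][1] = min over k of (A[1][0] + B[0][1] = -5 + 8 = 3, A[1][1] + B[1][1] = 4 + 8 = 12, A[1][2] + B[2][1] = 7 + 10 = 17) = 3 (attained at k = 0)
  C[1][2] = min over k of (A[1][0] + B[0][2] = -5 + 2 = -3, A[1][1] + B[1][2] = 4 + 10 = 14, A[1][2] + B[2][2] = 7 + 2 = 9) = -3 (attained at k = 0)
  C[2][0] = min over k of (A[2][0] + B[0][0] = -4 + -1 = -5, A[2][1] + B[1][0] = 5 + 6 = 11, A[2][2] + B[2][0] = 0 + -5 = -5) = -5 (attained at k = 0)
  C[2][1] = min over k of (A[2][0] + B[0][1] = -4 + 8 = 4, A[2][1] + B[1][1] = 5 + 8 = 13, A[2][2] + B[2][1] = 0 + 10 = 10) = 4 (attained at k = 0)
  C[2][2] = min over k of (A[2][0] + B[0][2] = -4 + 2 = -2, A[2][1] + B[1][2] = 5 + 10 = 15, A[2][2] + B[2][2] = 0 + 2 = 2) = -2 (attained at k = 0)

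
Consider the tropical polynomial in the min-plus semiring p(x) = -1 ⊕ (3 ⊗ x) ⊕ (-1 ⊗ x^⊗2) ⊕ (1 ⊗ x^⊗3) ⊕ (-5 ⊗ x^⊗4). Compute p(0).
p(0) = -5

A tropical monomial a ⊗ x^⊗i evaluates to a + i · x. Evaluating each term at x = 0:
  Term 0 contributes -1 + 0 · 0 = -1
  Term 1 contributes 3 + 1 · 0 = 3
  Term 2 contributes -1 + 2 · 0 = -1
  Term 3 contributes 1 + 3 · 0 = 1
  Term 4 contributes -5 + 4 · 0 = -5
p(0) = ⊕ of these = min[-1, 3, -1, 1, -5] = -5.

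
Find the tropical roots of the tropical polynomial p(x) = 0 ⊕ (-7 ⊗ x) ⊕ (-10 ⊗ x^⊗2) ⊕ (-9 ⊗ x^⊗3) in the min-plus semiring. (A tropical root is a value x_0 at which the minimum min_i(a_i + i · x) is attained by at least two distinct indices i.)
Roots: {-1, 3, 7}

Each tropical root is a break point of the lower envelope of the lines y = a_i + i · x (there are 4 lines, with slopes 0, 1, ..., 3). Only the lines that attain the minimum somewhere contribute to roots; other lines are dominated. Here the surviving (envelope) indices are i = 3, i = 2, i = 1, i = 0.
Intersections between consecutive envelope lines give the roots: for adjacent envelope indices i < j the intersection is x = (a_i − a_j) / (j − i). Reading off the sorted break points: {-1, 3, 7}.
Verification: at each break x_0, at least two indices attain the minimum of min_i(a_i + i · x_0).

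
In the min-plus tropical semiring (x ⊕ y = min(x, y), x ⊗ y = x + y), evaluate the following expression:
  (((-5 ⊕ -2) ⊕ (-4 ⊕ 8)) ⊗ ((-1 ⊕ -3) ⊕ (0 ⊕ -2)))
(((-5 ⊕ -2) ⊕ (-4 ⊕ 8)) ⊗ ((-1 ⊕ -3) ⊕ (0 ⊕ -2))) = -8

Expand innermost to outermost. Recall ⊕ takes the minimum of its arguments and ⊗ takes their sum. Working out the expression (((-5 ⊕ -2) ⊕ (-4 ⊕ 8)) ⊗ ((-1 ⊕ -3) ⊕ (0 ⊕ -2))) gives -8.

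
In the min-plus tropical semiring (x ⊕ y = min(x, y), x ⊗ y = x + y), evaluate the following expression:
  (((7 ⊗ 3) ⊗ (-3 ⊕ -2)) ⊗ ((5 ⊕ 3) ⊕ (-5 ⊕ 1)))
(((7 ⊗ 3) ⊗ (-3 ⊕ -2)) ⊗ ((5 ⊕ 3) ⊕ (-5 ⊕ 1))) = 2

Expand innermost to outermost. Recall ⊕ takes the minimum of its arguments and ⊗ takes their sum. Working out the expression (((7 ⊗ 3) ⊗ (-3 ⊕ -2)) ⊗ ((5 ⊕ 3) ⊕ (-5 ⊕ 1))) gives 2.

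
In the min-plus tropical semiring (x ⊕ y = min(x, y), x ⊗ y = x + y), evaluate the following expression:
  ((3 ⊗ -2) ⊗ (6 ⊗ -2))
((3 ⊗ -2) ⊗ (6 ⊗ -2)) = 5

Expand innermost to outermost. Recall ⊕ takes the minimum of its arguments and ⊗ takes their sum. Working out the expression ((3 ⊗ -2) ⊗ (6 ⊗ -2)) gives 5.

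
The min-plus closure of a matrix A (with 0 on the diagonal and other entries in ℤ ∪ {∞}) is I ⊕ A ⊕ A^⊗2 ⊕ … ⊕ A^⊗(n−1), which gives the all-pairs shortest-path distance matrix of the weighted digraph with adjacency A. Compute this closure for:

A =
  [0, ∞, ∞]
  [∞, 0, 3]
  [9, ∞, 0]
Closure =
  [0, ∞, ∞]
  [12, 0, 3]
  [9, ∞, 0]

This is the Floyd-Warshall all-pairs shortest-path computation. For each intermediate vertex k = 0, 1, …, 2, update dist[i][j] ← min(dist[i][j], dist[i][k] + dist[k][j]). The final matrix gives, for each (i, j), the minimum total weight of any directed path from i to j (possibly empty when i = j).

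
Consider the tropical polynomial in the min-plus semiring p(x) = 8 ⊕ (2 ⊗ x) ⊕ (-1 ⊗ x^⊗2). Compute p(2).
p(2) = 3

A tropical monomial a ⊗ x^⊗i evaluates to a + i · x. Evaluating each term at x = 2:
  Term 0 contributes 8 + 0 · 2 = 8
  Term 1 contributes 2 + 1 · 2 = 4
  Term 2 contributes -1 + 2 · 2 = 3
p(2) = ⊕ of these = min[8, 4, 3] = 3.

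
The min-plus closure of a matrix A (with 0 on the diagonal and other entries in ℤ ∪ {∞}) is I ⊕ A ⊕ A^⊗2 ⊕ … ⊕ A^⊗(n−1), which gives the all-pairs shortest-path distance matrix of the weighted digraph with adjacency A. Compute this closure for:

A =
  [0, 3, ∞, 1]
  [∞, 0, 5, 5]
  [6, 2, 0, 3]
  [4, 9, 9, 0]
Closure =
  [0, 3, 8, 1]
  [9, 0, 5, 5]
  [6, 2, 0, 3]
  [4, 7, 9, 0]

This is the Floyd-Warshall all-pairs shortest-path computation. For each intermediate vertex k = 0, 1, …, 3, update dist[i][j] ← min(dist[i][j], dist[i][k] + dist[k][j]). The final matrix gives, for each (i, j), the minimum total weight of any directed path from i to j (possibly empty when i = j).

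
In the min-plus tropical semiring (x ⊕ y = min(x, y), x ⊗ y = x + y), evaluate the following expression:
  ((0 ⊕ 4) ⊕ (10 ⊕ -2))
((0 ⊕ 4) ⊕ (10 ⊕ -2)) = -2

Expand innermost to outermost. Recall ⊕ takes the minimum of its arguments and ⊗ takes their sum. Working out the expression ((0 ⊕ 4) ⊕ (10 ⊕ -2)) gives -2.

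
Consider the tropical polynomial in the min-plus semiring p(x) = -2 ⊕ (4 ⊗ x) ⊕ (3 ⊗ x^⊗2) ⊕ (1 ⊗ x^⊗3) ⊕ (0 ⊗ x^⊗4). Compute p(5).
p(5) = -2

A tropical monomial a ⊗ x^⊗i evaluates to a + i · x. Evaluating each term at x = 5:
  Term 0 contributes -2 + 0 · 5 = -2
  Term 1 contributes 4 + 1 · 5 = 9
  Term 2 contributes 3 + 2 · 5 = 13
  Term 3 contributes 1 + 3 · 5 = 16
  Term 4 contributes 0 + 4 · 5 = 20
p(5) = ⊕ of these = min[-2, 9, 13, 16, 20] = -2.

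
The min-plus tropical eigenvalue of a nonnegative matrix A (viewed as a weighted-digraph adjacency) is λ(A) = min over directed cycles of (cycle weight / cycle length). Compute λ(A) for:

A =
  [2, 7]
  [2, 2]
λ(A) = 2

Enumerate directed cycles and compute their means (weight / length). Sample:
  cycle 0 → 0: weight = 2, length = 1, mean = 2/1 ≈ 2.000
  cycle 1 → 1: weight = 2, length = 1, mean = 2/1 ≈ 2.000
  cycle 0 → 1 → 0: weight = 9, length = 2, mean = 9/2 ≈ 4.500
  cycle 1 → 0 → 1: weight = 9, length = 2, mean = 9/2 ≈ 4.500
Minimum mean = 2.000, attained e.g. along the cycle 0 → 0 with weight 2 and length 1. So λ(A) = 2/1 = 2.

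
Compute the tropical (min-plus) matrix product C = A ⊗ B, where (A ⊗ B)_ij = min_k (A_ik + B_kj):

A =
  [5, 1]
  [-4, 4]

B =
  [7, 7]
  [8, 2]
A ⊗ B =
  [9, 3]
  [3, 3]

Apply the min-plus product entry-by-entry:
  C[0][0] = min over k of (A[0][0] + B[0][0] = 5 + 7 = 12, A[0][1] + B[1][0] = 1 + 8 = 9) = 9 (attained at k = 1)
  C[0][1] = min over k of (A[0][0] + B[0][1] = 5 + 7 = 12, A[0][1] + B[1][1] = 1 + 2 = 3) = 3 (attained at k = 1)
  C[1][0] = min over k of (A[1][0] + B[0][0] = -4 + 7 = 3, A[1][1] + B[1][0] = 4 + 8 = 12) = 3 (attained at k = 0)
  C[1][1] = min over k of (A[1][0] + B[0][1] = -4 + 7 = 3, A[1][1] + B[1][1] = 4 + 2 = 6) = 3 (attained at k = 0)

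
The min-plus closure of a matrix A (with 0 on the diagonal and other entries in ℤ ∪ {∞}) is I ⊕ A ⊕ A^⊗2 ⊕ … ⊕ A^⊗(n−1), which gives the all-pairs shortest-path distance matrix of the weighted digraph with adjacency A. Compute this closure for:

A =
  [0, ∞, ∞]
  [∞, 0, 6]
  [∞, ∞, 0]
Closure =
  [0, ∞, ∞]
  [∞, 0, 6]
  [∞, ∞, 0]

This is the Floyd-Warshall all-pairs shortest-path computation. For each intermediate vertex k = 0, 1, …, 2, update dist[i][j] ← min(dist[i][j], dist[i][k] + dist[k][j]). The final matrix gives, for each (i, j), the minimum total weight of any directed path from i to j (possibly empty when i = j).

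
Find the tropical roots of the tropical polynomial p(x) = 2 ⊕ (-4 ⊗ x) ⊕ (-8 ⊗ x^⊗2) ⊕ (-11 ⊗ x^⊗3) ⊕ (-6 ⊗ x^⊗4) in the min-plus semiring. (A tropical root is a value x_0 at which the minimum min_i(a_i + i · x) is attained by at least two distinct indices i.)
Roots: {-5, 3, 4, 6}

Each tropical root is a break point of the lower envelope of the lines y = a_i + i · x (there are 5 lines, with slopes 0, 1, ..., 4). Only the lines that attain the minimum somewhere contribute to roots; other lines are dominated. Here the surviving (envelope) indices are i = 4, i = 3, i = 2, i = 1, i = 0.
Intersections between consecutive envelope lines give the roots: for adjacent envelope indices i < j the intersection is x = (a_i − a_j) / (j − i). Reading off the sorted break points: {-5, 3, 4, 6}.
Verification: at each break x_0, at least two indices attain the minimum of min_i(a_i + i · x_0).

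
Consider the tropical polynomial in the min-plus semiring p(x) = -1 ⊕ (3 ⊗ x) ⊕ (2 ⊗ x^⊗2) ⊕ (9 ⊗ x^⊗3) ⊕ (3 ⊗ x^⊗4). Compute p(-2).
p(-2) = -5

A tropical monomial a ⊗ x^⊗i evaluates to a + i · x. Evaluating each term at x = -2:
  Term 0 contributes -1 + 0 · -2 = -1
  Term 1 contributes 3 + 1 · -2 = 1
  Term 2 contributes 2 + 2 · -2 = -2
  Term 3 contributes 9 + 3 · -2 = 3
  Term 4 contributes 3 + 4 · -2 = -5
p(-2) = ⊕ of these = min[-1, 1, -2, 3, -5] = -5.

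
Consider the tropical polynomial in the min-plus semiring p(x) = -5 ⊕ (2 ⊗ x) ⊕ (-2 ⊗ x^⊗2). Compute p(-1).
p(-1) = -5

A tropical monomial a ⊗ x^⊗i evaluates to a + i · x. Evaluating each term at x = -1:
  Term 0 contributes -5 + 0 · -1 = -5
  Term 1 contributes 2 + 1 · -1 = 1
  Term 2 contributes -2 + 2 · -1 = -4
p(-1) = ⊕ of these = min[-5, 1, -4] = -5.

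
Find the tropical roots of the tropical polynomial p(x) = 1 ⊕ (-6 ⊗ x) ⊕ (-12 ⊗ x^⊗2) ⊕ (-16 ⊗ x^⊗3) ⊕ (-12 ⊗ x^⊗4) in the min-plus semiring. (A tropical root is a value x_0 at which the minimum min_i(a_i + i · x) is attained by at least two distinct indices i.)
Roots: {-4, 4, 6, 7}

Each tropical root is a break point of the lower envelope of the lines y = a_i + i · x (there are 5 lines, with slopes 0, 1, ..., 4). Only the lines that attain the minimum somewhere contribute to roots; other lines are dominated. Here the surviving (envelope) indices are i = 4, i = 3, i = 2, i = 1, i = 0.
Intersections between consecutive envelope lines give the roots: for adjacent envelope indices i < j the intersection is x = (a_i − a_j) / (j − i). Reading off the sorted break points: {-4, 4, 6, 7}.
Verification: at each break x_0, at least two indices attain the minimum of min_i(a_i + i · x_0).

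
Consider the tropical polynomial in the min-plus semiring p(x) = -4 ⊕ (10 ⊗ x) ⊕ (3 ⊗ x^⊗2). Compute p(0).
p(0) = -4

A tropical monomial a ⊗ x^⊗i evaluates to a + i · x. Evaluating each term at x = 0:
  Term 0 contributes -4 + 0 · 0 = -4
  Term 1 contributes 10 + 1 · 0 = 10
  Term 2 contributes 3 + 2 · 0 = 3
p(0) = ⊕ of these = min[-4, 10, 3] = -4.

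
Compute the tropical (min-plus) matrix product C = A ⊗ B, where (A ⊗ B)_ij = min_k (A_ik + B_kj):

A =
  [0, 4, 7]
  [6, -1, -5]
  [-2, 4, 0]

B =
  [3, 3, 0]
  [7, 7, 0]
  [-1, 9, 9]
A ⊗ B =
  [3, 3, 0]
  [-6, 4, -1]
  [-1, 1, -2]

Apply the min-plus product entry-by-entry:
  C[0][0] = min over k of (A[0][0] + B[0][0] = 0 + 3 = 3, A[0][1] + B[1][0] = 4 + 7 = 11, A[0][2] + B[2][0] = 7 + -1 = 6) = 3 (attained at k = 0)
  C[0][1] = min over k of (A[0][0] + B[0][1] = 0 + 3 = 3, A[0][1] + B[1][1] = 4 + 7 = 11, A[0][2] + B[2][1] = 7 + 9 = 16) = 3 (attained at k = 0)
  C[0][2] = min over k of (A[0][0] + B[0][2] = 0 + 0 = 0, A[0][1] + B[1][2] = 4 + 0 = 4, A[0][2] + B[2][2] = 7 + 9 = 16) = 0 (attained at k = 0)
  C[1][0] = min over k of (A[1][0] + B[0][0] = 6 + 3 = 9, A[1][1] + B[1][0] = -1 + 7 = 6, A[1][2] + B[2][0] = -5 + -1 = -6) = -6 (attained at k = 2)
  C[1][1] = min over k of (A[1][0] + B[0][1] = 6 + 3 = 9, A[1][1] + B[1][1] = -1 + 7 = 6, A[1][2] + B[2][1] = -5 + 9 = 4) = 4 (attained at k = 2)
  C[1][2] = min over k of (A[1][0] + B[0][2] = 6 + 0 = 6, A[1][1] + B[1][2] = -1 + 0 = -1, A[1][2] + B[2][2] = -5 + 9 = 4) = -1 (attained at k = 1)
  C[2][0] = min over k of (A[2][0] + B[0][0] = -2 + 3 = 1, A[2][1] + B[1][0] = 4 + 7 = 11, A[2][2] + B[2][0] = 0 + -1 = -1) = -1 (attained at k = 2)
  C[2][1] = min over k of (A[2][0] + B[0][1] = -2 + 3 = 1, A[2][1] + B[1][1] = 4 + 7 = 11, A[2][2] + B[2][1] = 0 + 9 = 9) = 1 (attained at k = 0)
  C[2][2] = min over k of (A[2][0] + B[0][2] = -2 + 0 = -2, A[2][1] + B[1][2] = 4 + 0 = 4, A[2][2] + B[2][2] = 0 + 9 = 9) = -2 (attained at k = 0)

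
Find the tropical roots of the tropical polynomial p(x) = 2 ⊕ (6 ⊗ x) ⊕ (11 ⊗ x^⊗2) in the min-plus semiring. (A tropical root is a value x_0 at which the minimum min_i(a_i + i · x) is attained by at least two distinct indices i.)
Roots: {-5, -4}

Each tropical root is a break point of the lower envelope of the lines y = a_i + i · x (there are 3 lines, with slopes 0, 1, ..., 2). Only the lines that attain the minimum somewhere contribute to roots; other lines are dominated. Here the surviving (envelope) indices are i = 2, i = 1, i = 0.
Intersections between consecutive envelope lines give the roots: for adjacent envelope indices i < j the intersection is x = (a_i − a_j) / (j − i). Reading off the sorted break points: {-5, -4}.
Verification: at each break x_0, at least two indices attain the minimum of min_i(a_i + i · x_0).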